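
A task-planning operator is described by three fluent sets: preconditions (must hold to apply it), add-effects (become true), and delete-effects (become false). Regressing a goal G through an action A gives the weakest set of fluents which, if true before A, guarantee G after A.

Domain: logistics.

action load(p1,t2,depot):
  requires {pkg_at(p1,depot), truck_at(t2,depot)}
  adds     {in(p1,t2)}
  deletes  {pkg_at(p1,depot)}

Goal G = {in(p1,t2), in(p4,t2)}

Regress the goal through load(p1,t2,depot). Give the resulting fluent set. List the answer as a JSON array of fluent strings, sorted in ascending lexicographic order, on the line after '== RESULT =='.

Regress:
  G ∩ del = {}  (empty — regression defined)
  G \ add = {in(p1,t2), in(p4,t2)} \ {in(p1,t2)} = {in(p4,t2)}
  ∪ pre   = {in(p4,t2)} ∪ {pkg_at(p1,depot), truck_at(t2,depot)}
          = {in(p4,t2), pkg_at(p1,depot), truck_at(t2,depot)}

== RESULT ==
["in(p4,t2)", "pkg_at(p1,depot)", "truck_at(t2,depot)"]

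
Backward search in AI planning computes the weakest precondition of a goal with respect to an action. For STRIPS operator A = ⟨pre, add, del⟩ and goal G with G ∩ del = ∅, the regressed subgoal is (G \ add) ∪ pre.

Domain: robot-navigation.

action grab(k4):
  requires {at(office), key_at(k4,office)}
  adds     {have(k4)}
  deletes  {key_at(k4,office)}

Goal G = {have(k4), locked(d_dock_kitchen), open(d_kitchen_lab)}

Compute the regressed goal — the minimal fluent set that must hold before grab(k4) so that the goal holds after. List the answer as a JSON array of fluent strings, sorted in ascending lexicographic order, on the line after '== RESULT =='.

Compute (G \ add) ∪ pre:
  G ∩ del = {}  (empty — regression defined)
  G \ add = {have(k4), locked(d_dock_kitchen), open(d_kitchen_lab)} \ {have(k4)} = {locked(d_dock_kitchen), open(d_kitchen_lab)}
  ∪ pre   = {locked(d_dock_kitchen), open(d_kitchen_lab)} ∪ {at(office), key_at(k4,office)}
          = {at(office), key_at(k4,office), locked(d_dock_kitchen), open(d_kitchen_lab)}

== RESULT ==
["at(office)", "key_at(k4,office)", "locked(d_dock_kitchen)", "open(d_kitchen_lab)"]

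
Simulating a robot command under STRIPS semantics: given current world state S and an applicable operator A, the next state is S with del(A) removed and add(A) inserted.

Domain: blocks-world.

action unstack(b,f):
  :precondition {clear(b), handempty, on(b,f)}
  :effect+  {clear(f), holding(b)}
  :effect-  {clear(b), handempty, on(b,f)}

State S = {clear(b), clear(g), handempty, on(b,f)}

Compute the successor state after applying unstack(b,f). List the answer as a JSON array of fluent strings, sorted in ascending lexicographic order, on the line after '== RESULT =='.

Progress:
  pre ⊆ S: {clear(b), handempty, on(b,f)} ⊆ S  — applicable
  S \ del = {clear(g)}
  ∪ add   = {clear(f), clear(g), holding(b)}

== RESULT ==
["clear(f)", "clear(g)", "holding(b)"]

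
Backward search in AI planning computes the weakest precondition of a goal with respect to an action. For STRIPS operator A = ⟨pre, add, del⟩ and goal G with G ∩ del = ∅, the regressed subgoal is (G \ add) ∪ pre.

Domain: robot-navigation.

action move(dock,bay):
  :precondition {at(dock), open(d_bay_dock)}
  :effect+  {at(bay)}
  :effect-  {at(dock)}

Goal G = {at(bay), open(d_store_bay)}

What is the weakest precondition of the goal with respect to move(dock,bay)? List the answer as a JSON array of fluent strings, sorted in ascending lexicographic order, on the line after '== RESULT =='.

Regress:
  G ∩ del = {}  (empty — regression defined)
  G \ add = {at(bay), open(d_store_bay)} \ {at(bay)} = {open(d_store_bay)}
  ∪ pre   = {open(d_store_bay)} ∪ {at(dock), open(d_bay_dock)}
          = {at(dock), open(d_bay_dock), open(d_store_bay)}

== RESULT ==
["at(dock)", "open(d_bay_dock)", "open(d_store_bay)"]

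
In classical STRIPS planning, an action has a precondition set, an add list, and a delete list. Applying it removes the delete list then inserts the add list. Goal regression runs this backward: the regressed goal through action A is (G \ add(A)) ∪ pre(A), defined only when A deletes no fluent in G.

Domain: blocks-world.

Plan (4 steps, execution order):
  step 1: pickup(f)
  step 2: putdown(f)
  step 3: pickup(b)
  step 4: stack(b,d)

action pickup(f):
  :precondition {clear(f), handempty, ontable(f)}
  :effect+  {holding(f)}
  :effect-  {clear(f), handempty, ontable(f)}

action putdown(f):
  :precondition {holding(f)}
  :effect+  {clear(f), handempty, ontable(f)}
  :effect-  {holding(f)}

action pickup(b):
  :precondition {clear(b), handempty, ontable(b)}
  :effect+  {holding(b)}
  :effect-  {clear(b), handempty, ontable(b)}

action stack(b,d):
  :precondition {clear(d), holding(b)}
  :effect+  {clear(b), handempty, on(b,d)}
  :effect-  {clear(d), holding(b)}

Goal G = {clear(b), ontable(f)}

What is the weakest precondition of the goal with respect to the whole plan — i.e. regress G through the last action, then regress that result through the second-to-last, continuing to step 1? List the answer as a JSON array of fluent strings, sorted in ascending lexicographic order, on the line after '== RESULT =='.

Work backward from the goal:
  through step 4 (stack(b,d)): drop {clear(b)}, keep {ontable(f)}, require {clear(d), holding(b)}
    → {clear(d), holding(b), ontable(f)}
  through step 3 (pickup(b)): drop {holding(b)}, keep {clear(d), ontable(f)}, require {clear(b), handempty, ontable(b)}
    → {clear(b), clear(d), handempty, ontable(b), ontable(f)}
  through step 2 (putdown(f)): drop {handempty, ontable(f)}, keep {clear(b), clear(d), ontable(b)}, require {holding(f)}
    → {clear(b), clear(d), holding(f), ontable(b)}
  through step 1 (pickup(f)): drop {holding(f)}, keep {clear(b), clear(d), ontable(b)}, require {clear(f), handempty, ontable(f)}
    → {clear(b), clear(d), clear(f), handempty, ontable(b), ontable(f)}

== RESULT ==
["clear(b)", "clear(d)", "clear(f)", "handempty", "ontable(b)", "ontable(f)"]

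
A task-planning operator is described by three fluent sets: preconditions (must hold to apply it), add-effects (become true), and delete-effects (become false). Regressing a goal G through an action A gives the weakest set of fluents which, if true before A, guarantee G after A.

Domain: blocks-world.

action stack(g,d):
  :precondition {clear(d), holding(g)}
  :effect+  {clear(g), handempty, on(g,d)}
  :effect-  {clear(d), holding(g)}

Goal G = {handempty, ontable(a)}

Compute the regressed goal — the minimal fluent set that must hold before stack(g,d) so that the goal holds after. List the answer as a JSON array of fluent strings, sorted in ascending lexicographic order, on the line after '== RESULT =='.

Regress:
  G ∩ del = {}  (empty — regression defined)
  G \ add = {handempty, ontable(a)} \ {clear(g), handempty, on(g,d)} = {ontable(a)}
  ∪ pre   = {ontable(a)} ∪ {clear(d), holding(g)}
          = {clear(d), holding(g), ontable(a)}

== RESULT ==
["clear(d)", "holding(g)", "ontable(a)"]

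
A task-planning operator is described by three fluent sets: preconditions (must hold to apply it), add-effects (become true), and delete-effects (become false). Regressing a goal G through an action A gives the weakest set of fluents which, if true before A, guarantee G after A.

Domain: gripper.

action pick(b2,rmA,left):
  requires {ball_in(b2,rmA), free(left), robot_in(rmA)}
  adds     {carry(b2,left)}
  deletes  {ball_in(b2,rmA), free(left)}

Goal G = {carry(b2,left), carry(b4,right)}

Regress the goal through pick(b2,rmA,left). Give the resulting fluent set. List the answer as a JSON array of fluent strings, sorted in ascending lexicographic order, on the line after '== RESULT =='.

Regress:
  G ∩ del = {}  (empty — regression defined)
  G \ add = {carry(b2,left), carry(b4,right)} \ {carry(b2,left)} = {carry(b4,right)}
  ∪ pre   = {carry(b4,right)} ∪ {ball_in(b2,rmA), free(left), robot_in(rmA)}
          = {ball_in(b2,rmA), carry(b4,right), free(left), robot_in(rmA)}

== RESULT ==
["ball_in(b2,rmA)", "carry(b4,right)", "free(left)", "robot_in(rmA)"]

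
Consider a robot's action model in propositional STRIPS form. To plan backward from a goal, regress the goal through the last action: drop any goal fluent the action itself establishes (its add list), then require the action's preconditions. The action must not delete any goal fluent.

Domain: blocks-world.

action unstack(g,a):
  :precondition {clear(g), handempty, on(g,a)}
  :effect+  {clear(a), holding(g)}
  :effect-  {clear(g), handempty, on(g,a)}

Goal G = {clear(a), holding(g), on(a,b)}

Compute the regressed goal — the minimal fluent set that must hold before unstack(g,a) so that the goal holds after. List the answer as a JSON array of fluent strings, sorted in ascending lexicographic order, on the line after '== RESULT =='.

Regress:
  G ∩ del = {}  (empty — regression defined)
  G \ add = {clear(a), holding(g), on(a,b)} \ {clear(a), holding(g)} = {on(a,b)}
  ∪ pre   = {on(a,b)} ∪ {clear(g), handempty, on(g,a)}
          = {clear(g), handempty, on(a,b), on(g,a)}

== RESULT ==
["clear(g)", "handempty", "on(a,b)", "on(g,a)"]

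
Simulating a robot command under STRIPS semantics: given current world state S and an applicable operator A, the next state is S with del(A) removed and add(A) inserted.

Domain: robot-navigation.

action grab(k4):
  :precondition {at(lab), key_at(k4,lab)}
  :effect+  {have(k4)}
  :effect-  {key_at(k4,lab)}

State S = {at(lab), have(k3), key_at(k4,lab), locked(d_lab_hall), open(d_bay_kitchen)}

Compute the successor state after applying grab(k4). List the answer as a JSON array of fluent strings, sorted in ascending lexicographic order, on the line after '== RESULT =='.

Progress:
  pre ⊆ S: {at(lab), key_at(k4,lab)} ⊆ S  — applicable
  S \ del = {at(lab), have(k3), locked(d_lab_hall), open(d_bay_kitchen)}
  ∪ add   = {at(lab), have(k3), have(k4), locked(d_lab_hall), open(d_bay_kitchen)}

== RESULT ==
["at(lab)", "have(k3)", "have(k4)", "locked(d_lab_hall)", "open(d_bay_kitchen)"]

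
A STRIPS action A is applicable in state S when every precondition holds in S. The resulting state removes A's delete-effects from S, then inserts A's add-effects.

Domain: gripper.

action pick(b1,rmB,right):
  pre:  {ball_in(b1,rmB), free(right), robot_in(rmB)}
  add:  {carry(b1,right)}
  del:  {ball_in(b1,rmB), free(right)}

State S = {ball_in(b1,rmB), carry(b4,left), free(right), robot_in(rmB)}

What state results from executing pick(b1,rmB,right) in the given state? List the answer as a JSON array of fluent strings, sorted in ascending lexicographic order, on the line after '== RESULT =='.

Compute (S \ del) ∪ add:
  pre ⊆ S: {ball_in(b1,rmB), free(right), robot_in(rmB)} ⊆ S  — applicable
  S \ del = {carry(b4,left), robot_in(rmB)}
  ∪ add   = {carry(b1,right), carry(b4,left), robot_in(rmB)}

== RESULT ==
["carry(b1,right)", "carry(b4,left)", "robot_in(rmB)"]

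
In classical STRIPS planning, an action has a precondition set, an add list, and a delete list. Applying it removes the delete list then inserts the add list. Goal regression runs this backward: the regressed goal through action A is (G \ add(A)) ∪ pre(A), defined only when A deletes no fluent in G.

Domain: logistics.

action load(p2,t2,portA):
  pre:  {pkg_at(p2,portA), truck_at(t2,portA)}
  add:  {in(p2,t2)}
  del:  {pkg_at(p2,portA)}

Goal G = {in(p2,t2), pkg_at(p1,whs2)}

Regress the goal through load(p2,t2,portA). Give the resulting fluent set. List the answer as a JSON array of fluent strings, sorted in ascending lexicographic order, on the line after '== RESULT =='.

Regress:
  G ∩ del = {}  (empty — regression defined)
  G \ add = {in(p2,t2), pkg_at(p1,whs2)} \ {in(p2,t2)} = {pkg_at(p1,whs2)}
  ∪ pre   = {pkg_at(p1,whs2)} ∪ {pkg_at(p2,portA), truck_at(t2,portA)}
          = {pkg_at(p1,whs2), pkg_at(p2,portA), truck_at(t2,portA)}

== RESULT ==
["pkg_at(p1,whs2)", "pkg_at(p2,portA)", "truck_at(t2,portA)"]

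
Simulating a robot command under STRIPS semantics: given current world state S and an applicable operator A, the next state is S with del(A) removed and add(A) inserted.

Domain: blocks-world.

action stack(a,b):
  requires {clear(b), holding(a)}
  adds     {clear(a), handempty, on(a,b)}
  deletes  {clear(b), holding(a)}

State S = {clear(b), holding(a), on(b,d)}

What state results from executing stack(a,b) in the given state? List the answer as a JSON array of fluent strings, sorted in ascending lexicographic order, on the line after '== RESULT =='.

Compute (S \ del) ∪ add:
  pre ⊆ S: {clear(b), holding(a)} ⊆ S  — applicable
  S \ del = {on(b,d)}
  ∪ add   = {clear(a), handempty, on(a,b), on(b,d)}

== RESULT ==
["clear(a)", "handempty", "on(a,b)", "on(b,d)"]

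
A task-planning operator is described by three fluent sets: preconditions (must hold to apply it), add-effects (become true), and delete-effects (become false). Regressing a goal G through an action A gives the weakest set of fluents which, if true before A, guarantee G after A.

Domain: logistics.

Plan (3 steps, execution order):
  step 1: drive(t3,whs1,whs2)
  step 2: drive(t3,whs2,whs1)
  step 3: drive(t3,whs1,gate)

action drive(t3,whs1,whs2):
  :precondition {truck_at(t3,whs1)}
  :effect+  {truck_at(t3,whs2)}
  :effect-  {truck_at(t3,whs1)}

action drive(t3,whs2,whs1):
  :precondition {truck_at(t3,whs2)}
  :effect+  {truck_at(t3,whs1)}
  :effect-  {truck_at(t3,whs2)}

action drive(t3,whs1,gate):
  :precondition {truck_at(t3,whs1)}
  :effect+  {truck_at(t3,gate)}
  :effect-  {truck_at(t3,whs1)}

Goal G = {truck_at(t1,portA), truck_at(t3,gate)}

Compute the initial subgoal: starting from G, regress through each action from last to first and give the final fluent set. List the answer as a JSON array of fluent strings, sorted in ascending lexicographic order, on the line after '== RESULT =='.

Work backward from the goal:
  through step 3 (drive(t3,whs1,gate)): drop {truck_at(t3,gate)}, keep {truck_at(t1,portA)}, require {truck_at(t3,whs1)}
    → {truck_at(t1,portA), truck_at(t3,whs1)}
  through step 2 (drive(t3,whs2,whs1)): drop {truck_at(t3,whs1)}, keep {truck_at(t1,portA)}, require {truck_at(t3,whs2)}
    → {truck_at(t1,portA), truck_at(t3,whs2)}
  through step 1 (drive(t3,whs1,whs2)): drop {truck_at(t3,whs2)}, keep {truck_at(t1,portA)}, require {truck_at(t3,whs1)}
    → {truck_at(t1,portA), truck_at(t3,whs1)}

== RESULT ==
["truck_at(t1,portA)", "truck_at(t3,whs1)"]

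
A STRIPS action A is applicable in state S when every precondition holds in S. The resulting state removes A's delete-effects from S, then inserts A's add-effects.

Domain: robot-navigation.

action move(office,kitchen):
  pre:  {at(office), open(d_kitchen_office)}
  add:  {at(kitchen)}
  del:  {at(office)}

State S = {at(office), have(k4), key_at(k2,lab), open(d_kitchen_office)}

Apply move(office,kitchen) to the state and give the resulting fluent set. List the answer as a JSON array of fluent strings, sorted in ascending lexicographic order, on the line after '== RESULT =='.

Progress:
  pre ⊆ S: {at(office), open(d_kitchen_office)} ⊆ S  — applicable
  S \ del = {have(k4), key_at(k2,lab), open(d_kitchen_office)}
  ∪ add   = {at(kitchen), have(k4), key_at(k2,lab), open(d_kitchen_office)}

== RESULT ==
["at(kitchen)", "have(k4)", "key_at(k2,lab)", "open(d_kitchen_office)"]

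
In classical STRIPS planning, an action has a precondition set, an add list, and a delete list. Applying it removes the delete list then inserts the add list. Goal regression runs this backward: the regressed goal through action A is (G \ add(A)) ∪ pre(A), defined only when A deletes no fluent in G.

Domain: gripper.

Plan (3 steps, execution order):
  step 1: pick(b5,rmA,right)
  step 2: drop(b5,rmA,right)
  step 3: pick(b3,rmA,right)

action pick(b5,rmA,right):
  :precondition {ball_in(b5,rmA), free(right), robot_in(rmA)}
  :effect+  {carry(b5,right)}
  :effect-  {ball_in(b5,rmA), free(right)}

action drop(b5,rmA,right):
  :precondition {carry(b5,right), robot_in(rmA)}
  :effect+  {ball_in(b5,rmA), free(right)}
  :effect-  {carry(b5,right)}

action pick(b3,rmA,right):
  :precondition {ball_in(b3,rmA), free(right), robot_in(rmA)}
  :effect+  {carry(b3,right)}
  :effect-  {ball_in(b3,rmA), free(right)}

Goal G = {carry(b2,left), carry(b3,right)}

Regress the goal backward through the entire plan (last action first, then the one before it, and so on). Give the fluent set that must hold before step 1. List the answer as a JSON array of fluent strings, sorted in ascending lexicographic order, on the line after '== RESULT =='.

Work backward from the goal:
  through step 3 (pick(b3,rmA,right)): drop {carry(b3,right)}, keep {carry(b2,left)}, require {ball_in(b3,rmA), free(right), robot_in(rmA)}
    → {ball_in(b3,rmA), carry(b2,left), free(right), robot_in(rmA)}
  through step 2 (drop(b5,rmA,right)): drop {free(right)}, keep {ball_in(b3,rmA), carry(b2,left), robot_in(rmA)}, require {carry(b5,right), robot_in(rmA)}
    → {ball_in(b3,rmA), carry(b2,left), carry(b5,right), robot_in(rmA)}
  through step 1 (pick(b5,rmA,right)): drop {carry(b5,right)}, keep {ball_in(b3,rmA), carry(b2,left), robot_in(rmA)}, require {ball_in(b5,rmA), free(right), robot_in(rmA)}
    → {ball_in(b3,rmA), ball_in(b5,rmA), carry(b2,left), free(right), robot_in(rmA)}

== RESULT ==
["ball_in(b3,rmA)", "ball_in(b5,rmA)", "carry(b2,left)", "free(right)", "robot_in(rmA)"]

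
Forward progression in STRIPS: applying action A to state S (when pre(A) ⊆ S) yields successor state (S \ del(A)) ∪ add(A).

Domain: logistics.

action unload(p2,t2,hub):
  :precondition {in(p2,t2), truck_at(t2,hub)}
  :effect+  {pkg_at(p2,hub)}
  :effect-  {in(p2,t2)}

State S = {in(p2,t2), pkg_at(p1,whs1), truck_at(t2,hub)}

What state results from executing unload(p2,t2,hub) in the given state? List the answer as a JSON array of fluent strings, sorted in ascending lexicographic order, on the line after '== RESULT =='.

Progress:
  pre ⊆ S: {in(p2,t2), truck_at(t2,hub)} ⊆ S  — applicable
  S \ del = {pkg_at(p1,whs1), truck_at(t2,hub)}
  ∪ add   = {pkg_at(p1,whs1), pkg_at(p2,hub), truck_at(t2,hub)}

== RESULT ==
["pkg_at(p1,whs1)", "pkg_at(p2,hub)", "truck_at(t2,hub)"]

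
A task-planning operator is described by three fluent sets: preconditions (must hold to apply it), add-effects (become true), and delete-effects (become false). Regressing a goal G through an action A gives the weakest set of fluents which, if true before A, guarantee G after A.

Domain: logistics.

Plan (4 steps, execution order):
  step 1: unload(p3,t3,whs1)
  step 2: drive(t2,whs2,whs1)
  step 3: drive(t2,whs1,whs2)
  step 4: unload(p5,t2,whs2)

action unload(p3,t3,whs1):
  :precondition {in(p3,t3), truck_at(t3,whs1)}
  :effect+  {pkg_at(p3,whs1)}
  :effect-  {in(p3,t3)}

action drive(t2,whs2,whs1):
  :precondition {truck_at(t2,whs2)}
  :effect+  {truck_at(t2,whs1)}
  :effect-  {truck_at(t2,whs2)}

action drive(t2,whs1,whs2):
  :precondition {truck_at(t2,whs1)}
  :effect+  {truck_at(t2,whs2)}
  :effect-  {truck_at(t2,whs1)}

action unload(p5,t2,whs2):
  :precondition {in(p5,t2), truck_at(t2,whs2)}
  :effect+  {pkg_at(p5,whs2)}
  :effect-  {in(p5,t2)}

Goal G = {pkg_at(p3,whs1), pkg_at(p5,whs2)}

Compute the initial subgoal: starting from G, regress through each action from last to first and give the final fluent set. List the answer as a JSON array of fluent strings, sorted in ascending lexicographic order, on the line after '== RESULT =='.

Work backward from the goal:
  through step 4 (unload(p5,t2,whs2)): drop {pkg_at(p5,whs2)}, keep {pkg_at(p3,whs1)}, require {in(p5,t2), truck_at(t2,whs2)}
    → {in(p5,t2), pkg_at(p3,whs1), truck_at(t2,whs2)}
  through step 3 (drive(t2,whs1,whs2)): drop {truck_at(t2,whs2)}, keep {in(p5,t2), pkg_at(p3,whs1)}, require {truck_at(t2,whs1)}
    → {in(p5,t2), pkg_at(p3,whs1), truck_at(t2,whs1)}
  through step 2 (drive(t2,whs2,whs1)): drop {truck_at(t2,whs1)}, keep {in(p5,t2), pkg_at(p3,whs1)}, require {truck_at(t2,whs2)}
    → {in(p5,t2), pkg_at(p3,whs1), truck_at(t2,whs2)}
  through step 1 (unload(p3,t3,whs1)): drop {pkg_at(p3,whs1)}, keep {in(p5,t2), truck_at(t2,whs2)}, require {in(p3,t3), truck_at(t3,whs1)}
    → {in(p3,t3), in(p5,t2), truck_at(t2,whs2), truck_at(t3,whs1)}

== RESULT ==
["in(p3,t3)", "in(p5,t2)", "truck_at(t2,whs2)", "truck_at(t3,whs1)"]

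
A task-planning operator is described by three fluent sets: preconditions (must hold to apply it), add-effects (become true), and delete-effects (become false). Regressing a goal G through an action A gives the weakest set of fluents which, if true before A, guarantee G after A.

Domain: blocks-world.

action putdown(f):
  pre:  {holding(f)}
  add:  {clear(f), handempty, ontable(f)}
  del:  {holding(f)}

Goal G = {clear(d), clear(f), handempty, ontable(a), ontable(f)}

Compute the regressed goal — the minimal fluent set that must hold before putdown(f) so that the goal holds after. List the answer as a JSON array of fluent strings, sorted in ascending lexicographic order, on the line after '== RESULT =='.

Compute (G \ add) ∪ pre:
  G ∩ del = {}  (empty — regression defined)
  G \ add = {clear(d), clear(f), handempty, ontable(a), ontable(f)} \ {clear(f), handempty, ontable(f)} = {clear(d), ontable(a)}
  ∪ pre   = {clear(d), ontable(a)} ∪ {holding(f)}
          = {clear(d), holding(f), ontable(a)}

== RESULT ==
["clear(d)", "holding(f)", "ontable(a)"]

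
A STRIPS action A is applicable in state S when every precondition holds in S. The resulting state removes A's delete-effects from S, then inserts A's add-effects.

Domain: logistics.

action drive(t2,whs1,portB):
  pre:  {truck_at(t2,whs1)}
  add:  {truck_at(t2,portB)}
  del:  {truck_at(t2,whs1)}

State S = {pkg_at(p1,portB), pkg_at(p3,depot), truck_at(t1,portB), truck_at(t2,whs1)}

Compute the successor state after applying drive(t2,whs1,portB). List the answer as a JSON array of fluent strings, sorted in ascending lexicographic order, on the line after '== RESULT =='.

Compute (S \ del) ∪ add:
  pre ⊆ S: {truck_at(t2,whs1)} ⊆ S  — applicable
  S \ del = {pkg_at(p1,portB), pkg_at(p3,depot), truck_at(t1,portB)}
  ∪ add   = {pkg_at(p1,portB), pkg_at(p3,depot), truck_at(t1,portB), truck_at(t2,portB)}

== RESULT ==
["pkg_at(p1,portB)", "pkg_at(p3,depot)", "truck_at(t1,portB)", "truck_at(t2,portB)"]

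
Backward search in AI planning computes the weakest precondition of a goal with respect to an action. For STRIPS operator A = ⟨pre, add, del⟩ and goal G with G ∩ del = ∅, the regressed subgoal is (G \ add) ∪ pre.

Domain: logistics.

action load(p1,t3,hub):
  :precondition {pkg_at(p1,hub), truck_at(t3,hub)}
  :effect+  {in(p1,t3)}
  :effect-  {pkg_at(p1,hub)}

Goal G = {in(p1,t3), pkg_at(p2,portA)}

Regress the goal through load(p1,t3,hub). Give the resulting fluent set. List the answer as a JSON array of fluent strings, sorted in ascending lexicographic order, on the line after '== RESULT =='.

Compute (G \ add) ∪ pre:
  G ∩ del = {}  (empty — regression defined)
  G \ add = {in(p1,t3), pkg_at(p2,portA)} \ {in(p1,t3)} = {pkg_at(p2,portA)}
  ∪ pre   = {pkg_at(p2,portA)} ∪ {pkg_at(p1,hub), truck_at(t3,hub)}
          = {pkg_at(p1,hub), pkg_at(p2,portA), truck_at(t3,hub)}

== RESULT ==
["pkg_at(p1,hub)", "pkg_at(p2,portA)", "truck_at(t3,hub)"]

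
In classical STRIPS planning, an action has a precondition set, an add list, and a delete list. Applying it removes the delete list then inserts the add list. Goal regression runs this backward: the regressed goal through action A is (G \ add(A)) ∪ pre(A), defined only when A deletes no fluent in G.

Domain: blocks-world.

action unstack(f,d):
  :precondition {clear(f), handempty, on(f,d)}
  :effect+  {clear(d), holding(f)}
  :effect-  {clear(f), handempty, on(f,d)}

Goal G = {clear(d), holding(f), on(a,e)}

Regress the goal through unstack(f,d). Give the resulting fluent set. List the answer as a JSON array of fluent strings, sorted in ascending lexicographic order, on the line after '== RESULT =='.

Regress:
  G ∩ del = {}  (empty — regression defined)
  G \ add = {clear(d), holding(f), on(a,e)} \ {clear(d), holding(f)} = {on(a,e)}
  ∪ pre   = {on(a,e)} ∪ {clear(f), handempty, on(f,d)}
          = {clear(f), handempty, on(a,e), on(f,d)}

== RESULT ==
["clear(f)", "handempty", "on(a,e)", "on(f,d)"]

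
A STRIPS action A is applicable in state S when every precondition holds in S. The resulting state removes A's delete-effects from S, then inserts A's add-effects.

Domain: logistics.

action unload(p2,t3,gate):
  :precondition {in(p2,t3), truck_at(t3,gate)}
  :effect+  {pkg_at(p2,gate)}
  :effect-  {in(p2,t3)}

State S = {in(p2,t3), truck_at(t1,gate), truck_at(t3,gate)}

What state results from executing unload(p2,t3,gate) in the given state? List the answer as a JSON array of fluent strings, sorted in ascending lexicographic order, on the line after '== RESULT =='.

Progress:
  pre ⊆ S: {in(p2,t3), truck_at(t3,gate)} ⊆ S  — applicable
  S \ del = {truck_at(t1,gate), truck_at(t3,gate)}
  ∪ add   = {pkg_at(p2,gate), truck_at(t1,gate), truck_at(t3,gate)}

== RESULT ==
["pkg_at(p2,gate)", "truck_at(t1,gate)", "truck_at(t3,gate)"]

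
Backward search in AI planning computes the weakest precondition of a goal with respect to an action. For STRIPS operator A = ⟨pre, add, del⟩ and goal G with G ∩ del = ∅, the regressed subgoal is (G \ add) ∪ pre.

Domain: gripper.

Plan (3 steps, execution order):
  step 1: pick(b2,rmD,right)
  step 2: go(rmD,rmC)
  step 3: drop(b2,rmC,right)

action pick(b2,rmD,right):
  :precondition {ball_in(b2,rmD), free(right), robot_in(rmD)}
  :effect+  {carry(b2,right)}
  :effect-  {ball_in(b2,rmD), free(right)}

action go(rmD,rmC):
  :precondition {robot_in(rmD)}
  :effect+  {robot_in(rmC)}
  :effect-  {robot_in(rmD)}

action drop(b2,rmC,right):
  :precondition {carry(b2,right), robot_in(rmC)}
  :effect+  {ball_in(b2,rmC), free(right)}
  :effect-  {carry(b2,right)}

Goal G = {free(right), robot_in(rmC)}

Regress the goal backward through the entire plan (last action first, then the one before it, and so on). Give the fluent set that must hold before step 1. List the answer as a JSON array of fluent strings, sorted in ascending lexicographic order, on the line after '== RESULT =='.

Work backward from the goal:
  through step 3 (drop(b2,rmC,right)): drop {free(right)}, keep {robot_in(rmC)}, require {carry(b2,right), robot_in(rmC)}
    → {carry(b2,right), robot_in(rmC)}
  through step 2 (go(rmD,rmC)): drop {robot_in(rmC)}, keep {carry(b2,right)}, require {robot_in(rmD)}
    → {carry(b2,right), robot_in(rmD)}
  through step 1 (pick(b2,rmD,right)): drop {carry(b2,right)}, keep {robot_in(rmD)}, require {ball_in(b2,rmD), free(right), robot_in(rmD)}
    → {ball_in(b2,rmD), free(right), robot_in(rmD)}

== RESULT ==
["ball_in(b2,rmD)", "free(right)", "robot_in(rmD)"]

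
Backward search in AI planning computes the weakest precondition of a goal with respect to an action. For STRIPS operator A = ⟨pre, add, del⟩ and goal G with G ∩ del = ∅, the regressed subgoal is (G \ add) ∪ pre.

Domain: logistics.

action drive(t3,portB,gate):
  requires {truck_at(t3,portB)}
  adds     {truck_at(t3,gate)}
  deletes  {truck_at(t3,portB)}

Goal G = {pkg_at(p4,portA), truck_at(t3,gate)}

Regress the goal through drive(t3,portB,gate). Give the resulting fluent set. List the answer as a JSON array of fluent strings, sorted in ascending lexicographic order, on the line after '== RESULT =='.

Regress:
  G ∩ del = {}  (empty — regression defined)
  G \ add = {pkg_at(p4,portA), truck_at(t3,gate)} \ {truck_at(t3,gate)} = {pkg_at(p4,portA)}
  ∪ pre   = {pkg_at(p4,portA)} ∪ {truck_at(t3,portB)}
          = {pkg_at(p4,portA), truck_at(t3,portB)}

== RESULT ==
["pkg_at(p4,portA)", "truck_at(t3,portB)"]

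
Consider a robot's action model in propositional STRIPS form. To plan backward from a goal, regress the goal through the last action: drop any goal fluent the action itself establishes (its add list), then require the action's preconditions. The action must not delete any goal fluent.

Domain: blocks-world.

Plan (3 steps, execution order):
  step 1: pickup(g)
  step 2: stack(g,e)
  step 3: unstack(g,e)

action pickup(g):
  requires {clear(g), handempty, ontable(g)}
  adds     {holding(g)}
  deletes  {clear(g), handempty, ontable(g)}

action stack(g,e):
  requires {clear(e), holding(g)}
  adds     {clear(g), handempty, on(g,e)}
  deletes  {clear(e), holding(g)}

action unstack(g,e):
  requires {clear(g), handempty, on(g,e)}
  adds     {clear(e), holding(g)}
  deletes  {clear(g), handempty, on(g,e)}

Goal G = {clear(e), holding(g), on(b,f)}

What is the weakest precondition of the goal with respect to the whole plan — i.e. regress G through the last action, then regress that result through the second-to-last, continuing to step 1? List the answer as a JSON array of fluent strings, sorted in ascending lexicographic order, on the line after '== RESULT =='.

Regress step by step:
  through step 3 (unstack(g,e)): drop {clear(e), holding(g)}, keep {on(b,f)}, require {clear(g), handempty, on(g,e)}
    → {clear(g), handempty, on(b,f), on(g,e)}
  through step 2 (stack(g,e)): drop {clear(g), handempty, on(g,e)}, keep {on(b,f)}, require {clear(e), holding(g)}
    → {clear(e), holding(g), on(b,f)}
  through step 1 (pickup(g)): drop {holding(g)}, keep {clear(e), on(b,f)}, require {clear(g), handempty, ontable(g)}
    → {clear(e), clear(g), handempty, on(b,f), ontable(g)}

== RESULT ==
["clear(e)", "clear(g)", "handempty", "on(b,f)", "ontable(g)"]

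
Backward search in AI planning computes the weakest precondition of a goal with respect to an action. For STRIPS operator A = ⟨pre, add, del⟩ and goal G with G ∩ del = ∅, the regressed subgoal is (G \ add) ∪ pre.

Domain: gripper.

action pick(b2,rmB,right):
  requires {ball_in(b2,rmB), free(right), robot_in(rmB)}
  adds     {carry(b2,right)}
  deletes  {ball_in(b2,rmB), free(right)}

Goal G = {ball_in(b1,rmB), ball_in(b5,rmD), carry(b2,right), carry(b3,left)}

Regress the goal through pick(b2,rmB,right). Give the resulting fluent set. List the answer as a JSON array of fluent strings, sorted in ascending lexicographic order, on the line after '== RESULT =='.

Compute (G \ add) ∪ pre:
  G ∩ del = {}  (empty — regression defined)
  G \ add = {ball_in(b1,rmB), ball_in(b5,rmD), carry(b2,right), carry(b3,left)} \ {carry(b2,right)} = {ball_in(b1,rmB), ball_in(b5,rmD), carry(b3,left)}
  ∪ pre   = {ball_in(b1,rmB), ball_in(b5,rmD), carry(b3,left)} ∪ {ball_in(b2,rmB), free(right), robot_in(rmB)}
          = {ball_in(b1,rmB), ball_in(b2,rmB), ball_in(b5,rmD), carry(b3,left), free(right), robot_in(rmB)}

== RESULT ==
["ball_in(b1,rmB)", "ball_in(b2,rmB)", "ball_in(b5,rmD)", "carry(b3,left)", "free(right)", "robot_in(rmB)"]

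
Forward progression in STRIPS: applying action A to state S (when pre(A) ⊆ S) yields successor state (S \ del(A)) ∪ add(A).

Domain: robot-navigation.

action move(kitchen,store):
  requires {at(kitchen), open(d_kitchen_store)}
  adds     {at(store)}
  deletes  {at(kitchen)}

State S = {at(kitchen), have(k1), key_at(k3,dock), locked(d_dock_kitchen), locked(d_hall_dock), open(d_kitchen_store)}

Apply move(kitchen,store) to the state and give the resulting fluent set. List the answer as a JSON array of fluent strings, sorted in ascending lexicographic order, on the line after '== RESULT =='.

Progress:
  pre ⊆ S: {at(kitchen), open(d_kitchen_store)} ⊆ S  — applicable
  S \ del = {have(k1), key_at(k3,dock), locked(d_dock_kitchen), locked(d_hall_dock), open(d_kitchen_store)}
  ∪ add   = {at(store), have(k1), key_at(k3,dock), locked(d_dock_kitchen), locked(d_hall_dock), open(d_kitchen_store)}

== RESULT ==
["at(store)", "have(k1)", "key_at(k3,dock)", "locked(d_dock_kitchen)", "locked(d_hall_dock)", "open(d_kitchen_store)"]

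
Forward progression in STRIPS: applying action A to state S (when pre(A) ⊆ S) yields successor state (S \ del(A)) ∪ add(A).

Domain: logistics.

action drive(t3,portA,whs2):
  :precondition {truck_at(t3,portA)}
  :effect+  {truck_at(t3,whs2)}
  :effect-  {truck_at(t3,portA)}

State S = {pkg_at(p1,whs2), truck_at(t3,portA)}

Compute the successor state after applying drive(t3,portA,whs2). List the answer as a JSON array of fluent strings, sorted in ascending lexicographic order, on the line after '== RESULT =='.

Progress:
  pre ⊆ S: {truck_at(t3,portA)} ⊆ S  — applicable
  S \ del = {pkg_at(p1,whs2)}
  ∪ add   = {pkg_at(p1,whs2), truck_at(t3,whs2)}

== RESULT ==
["pkg_at(p1,whs2)", "truck_at(t3,whs2)"]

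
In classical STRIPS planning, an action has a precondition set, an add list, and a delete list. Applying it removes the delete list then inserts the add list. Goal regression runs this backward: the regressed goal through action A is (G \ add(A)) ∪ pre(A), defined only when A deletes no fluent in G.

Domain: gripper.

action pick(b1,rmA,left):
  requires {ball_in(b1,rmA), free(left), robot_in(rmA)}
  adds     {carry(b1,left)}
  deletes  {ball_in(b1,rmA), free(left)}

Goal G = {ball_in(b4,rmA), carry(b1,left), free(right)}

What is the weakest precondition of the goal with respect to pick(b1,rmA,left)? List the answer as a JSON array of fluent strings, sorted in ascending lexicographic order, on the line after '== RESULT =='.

Compute (G \ add) ∪ pre:
  G ∩ del = {}  (empty — regression defined)
  G \ add = {ball_in(b4,rmA), carry(b1,left), free(right)} \ {carry(b1,left)} = {ball_in(b4,rmA), free(right)}
  ∪ pre   = {ball_in(b4,rmA), free(right)} ∪ {ball_in(b1,rmA), free(left), robot_in(rmA)}
          = {ball_in(b1,rmA), ball_in(b4,rmA), free(left), free(right), robot_in(rmA)}

== RESULT ==
["ball_in(b1,rmA)", "ball_in(b4,rmA)", "free(left)", "free(right)", "robot_in(rmA)"]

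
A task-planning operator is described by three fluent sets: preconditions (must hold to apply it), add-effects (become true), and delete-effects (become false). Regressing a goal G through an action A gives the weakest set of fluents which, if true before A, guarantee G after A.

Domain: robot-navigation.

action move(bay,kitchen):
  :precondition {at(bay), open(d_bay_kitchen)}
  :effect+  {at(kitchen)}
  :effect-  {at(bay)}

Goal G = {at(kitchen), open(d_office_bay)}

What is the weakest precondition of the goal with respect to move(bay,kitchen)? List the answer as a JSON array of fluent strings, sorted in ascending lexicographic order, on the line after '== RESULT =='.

Compute (G \ add) ∪ pre:
  G ∩ del = {}  (empty — regression defined)
  G \ add = {at(kitchen), open(d_office_bay)} \ {at(kitchen)} = {open(d_office_bay)}
  ∪ pre   = {open(d_office_bay)} ∪ {at(bay), open(d_bay_kitchen)}
          = {at(bay), open(d_bay_kitchen), open(d_office_bay)}

== RESULT ==
["at(bay)", "open(d_bay_kitchen)", "open(d_office_bay)"]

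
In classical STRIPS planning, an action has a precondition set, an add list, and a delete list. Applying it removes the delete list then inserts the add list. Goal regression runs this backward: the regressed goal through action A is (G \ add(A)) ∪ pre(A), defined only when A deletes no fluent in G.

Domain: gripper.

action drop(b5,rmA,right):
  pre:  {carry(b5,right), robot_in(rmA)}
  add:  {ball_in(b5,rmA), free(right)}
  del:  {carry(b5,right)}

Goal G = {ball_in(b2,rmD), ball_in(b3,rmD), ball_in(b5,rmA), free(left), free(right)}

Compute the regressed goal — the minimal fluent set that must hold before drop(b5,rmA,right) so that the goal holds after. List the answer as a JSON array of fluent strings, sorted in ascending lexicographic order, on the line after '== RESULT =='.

Regress:
  G ∩ del = {}  (empty — regression defined)
  G \ add = {ball_in(b2,rmD), ball_in(b3,rmD), ball_in(b5,rmA), free(left), free(right)} \ {ball_in(b5,rmA), free(right)} = {ball_in(b2,rmD), ball_in(b3,rmD), free(left)}
  ∪ pre   = {ball_in(b2,rmD), ball_in(b3,rmD), free(left)} ∪ {carry(b5,right), robot_in(rmA)}
          = {ball_in(b2,rmD), ball_in(b3,rmD), carry(b5,right), free(left), robot_in(rmA)}

== RESULT ==
["ball_in(b2,rmD)", "ball_in(b3,rmD)", "carry(b5,right)", "free(left)", "robot_in(rmA)"]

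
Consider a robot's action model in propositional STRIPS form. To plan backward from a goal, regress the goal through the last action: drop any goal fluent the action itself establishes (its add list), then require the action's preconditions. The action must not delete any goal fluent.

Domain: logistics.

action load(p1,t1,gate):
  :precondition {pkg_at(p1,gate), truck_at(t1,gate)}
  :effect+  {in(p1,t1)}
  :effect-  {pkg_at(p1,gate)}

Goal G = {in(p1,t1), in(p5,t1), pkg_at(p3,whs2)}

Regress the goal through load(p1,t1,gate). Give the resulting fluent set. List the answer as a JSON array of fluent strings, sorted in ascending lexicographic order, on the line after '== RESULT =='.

Regress:
  G ∩ del = {}  (empty — regression defined)
  G \ add = {in(p1,t1), in(p5,t1), pkg_at(p3,whs2)} \ {in(p1,t1)} = {in(p5,t1), pkg_at(p3,whs2)}
  ∪ pre   = {in(p5,t1), pkg_at(p3,whs2)} ∪ {pkg_at(p1,gate), truck_at(t1,gate)}
          = {in(p5,t1), pkg_at(p1,gate), pkg_at(p3,whs2), truck_at(t1,gate)}

== RESULT ==
["in(p5,t1)", "pkg_at(p1,gate)", "pkg_at(p3,whs2)", "truck_at(t1,gate)"]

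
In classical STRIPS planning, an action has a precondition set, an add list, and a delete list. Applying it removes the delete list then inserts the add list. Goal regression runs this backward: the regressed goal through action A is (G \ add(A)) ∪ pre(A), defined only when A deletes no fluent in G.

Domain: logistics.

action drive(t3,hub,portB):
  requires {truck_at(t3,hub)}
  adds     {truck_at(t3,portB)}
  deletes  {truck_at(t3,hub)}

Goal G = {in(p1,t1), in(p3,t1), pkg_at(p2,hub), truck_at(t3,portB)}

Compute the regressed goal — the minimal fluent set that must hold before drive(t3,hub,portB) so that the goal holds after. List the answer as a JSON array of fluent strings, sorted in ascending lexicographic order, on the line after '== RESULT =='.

Compute (G \ add) ∪ pre:
  G ∩ del = {}  (empty — regression defined)
  G \ add = {in(p1,t1), in(p3,t1), pkg_at(p2,hub), truck_at(t3,portB)} \ {truck_at(t3,portB)} = {in(p1,t1), in(p3,t1), pkg_at(p2,hub)}
  ∪ pre   = {in(p1,t1), in(p3,t1), pkg_at(p2,hub)} ∪ {truck_at(t3,hub)}
          = {in(p1,t1), in(p3,t1), pkg_at(p2,hub), truck_at(t3,hub)}

== RESULT ==
["in(p1,t1)", "in(p3,t1)", "pkg_at(p2,hub)", "truck_at(t3,hub)"]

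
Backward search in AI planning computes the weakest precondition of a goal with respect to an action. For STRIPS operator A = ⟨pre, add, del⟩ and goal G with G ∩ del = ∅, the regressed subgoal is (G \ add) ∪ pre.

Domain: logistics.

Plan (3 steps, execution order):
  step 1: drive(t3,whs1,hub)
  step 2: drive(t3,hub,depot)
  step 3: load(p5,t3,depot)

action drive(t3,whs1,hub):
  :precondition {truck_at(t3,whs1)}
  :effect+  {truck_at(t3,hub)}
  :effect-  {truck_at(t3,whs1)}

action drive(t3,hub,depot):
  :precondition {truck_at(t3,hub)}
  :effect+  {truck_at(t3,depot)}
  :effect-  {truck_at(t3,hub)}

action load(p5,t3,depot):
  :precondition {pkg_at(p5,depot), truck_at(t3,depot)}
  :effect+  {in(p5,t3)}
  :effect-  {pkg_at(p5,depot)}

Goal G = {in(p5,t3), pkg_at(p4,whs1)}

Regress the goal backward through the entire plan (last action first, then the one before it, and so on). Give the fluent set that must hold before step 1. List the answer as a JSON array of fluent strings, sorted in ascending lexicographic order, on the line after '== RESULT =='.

Regress step by step:
  through step 3 (load(p5,t3,depot)): drop {in(p5,t3)}, keep {pkg_at(p4,whs1)}, require {pkg_at(p5,depot), truck_at(t3,depot)}
    → {pkg_at(p4,whs1), pkg_at(p5,depot), truck_at(t3,depot)}
  through step 2 (drive(t3,hub,depot)): drop {truck_at(t3,depot)}, keep {pkg_at(p4,whs1), pkg_at(p5,depot)}, require {truck_at(t3,hub)}
    → {pkg_at(p4,whs1), pkg_at(p5,depot), truck_at(t3,hub)}
  through step 1 (drive(t3,whs1,hub)): drop {truck_at(t3,hub)}, keep {pkg_at(p4,whs1), pkg_at(p5,depot)}, require {truck_at(t3,whs1)}
    → {pkg_at(p4,whs1), pkg_at(p5,depot), truck_at(t3,whs1)}

== RESULT ==
["pkg_at(p4,whs1)", "pkg_at(p5,depot)", "truck_at(t3,whs1)"]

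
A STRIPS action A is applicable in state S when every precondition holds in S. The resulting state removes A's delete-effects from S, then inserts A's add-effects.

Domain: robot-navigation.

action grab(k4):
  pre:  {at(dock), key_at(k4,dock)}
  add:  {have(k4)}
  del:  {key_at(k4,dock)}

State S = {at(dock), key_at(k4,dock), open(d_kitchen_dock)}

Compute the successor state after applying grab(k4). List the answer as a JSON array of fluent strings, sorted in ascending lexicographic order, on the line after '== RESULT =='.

Compute (S \ del) ∪ add:
  pre ⊆ S: {at(dock), key_at(k4,dock)} ⊆ S  — applicable
  S \ del = {at(dock), open(d_kitchen_dock)}
  ∪ add   = {at(dock), have(k4), open(d_kitchen_dock)}

== RESULT ==
["at(dock)", "have(k4)", "open(d_kitchen_dock)"]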